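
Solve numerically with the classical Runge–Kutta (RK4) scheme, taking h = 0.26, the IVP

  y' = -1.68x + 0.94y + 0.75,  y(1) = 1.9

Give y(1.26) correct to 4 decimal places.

RK4: k1 = f(x_n, y_n); k2 = f(x_n + h/2, y_n + (h/2)·k1); k3 = f(x_n + h/2, y_n + (h/2)·k2); k4 = f(x_n + h, y_n + h·k3); y_{n+1} = y_n + (h/6)·(k1 + 2k2 + 2k3 + k4).
x=1.000000, y=1.900000:
  k1 = f(1.000000, 1.900000) = 0.856000
  k2 = f(1.130000, 2.011280) = 0.742203
  k3 = f(1.130000, 1.996486) = 0.728297
  k4 = f(1.260000, 2.089357) = 0.597196
  y ← 1.900000 + (0.26/6)·(k1 + 2k2 + 2k3 + k4) = 2.090415
y(1.26) ≈ 2.0904

2.0904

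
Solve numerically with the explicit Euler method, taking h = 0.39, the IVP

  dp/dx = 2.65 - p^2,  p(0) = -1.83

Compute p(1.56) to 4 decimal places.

Euler: p_{n+1} = p_n + h·f(x_n, p_n).
x=0.000000, p=-1.830000: f=-0.698900 → p ← -1.830000 + 0.39·(-0.698900) = -2.102571
x=0.390000, p=-2.102571: f=-1.770805 → p ← -2.102571 + 0.39·(-1.770805) = -2.793185
x=0.780000, p=-2.793185: f=-5.151882 → p ← -2.793185 + 0.39·(-5.151882) = -4.802419
x=1.170000, p=-4.802419: f=-20.413226 → p ← -4.802419 + 0.39·(-20.413226) = -12.763577
p(1.56) ≈ -12.7636

-12.7636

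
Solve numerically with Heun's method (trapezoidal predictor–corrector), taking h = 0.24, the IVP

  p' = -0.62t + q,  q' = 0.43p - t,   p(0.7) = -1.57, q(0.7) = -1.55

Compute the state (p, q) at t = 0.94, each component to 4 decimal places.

-2.1036, -1.9334

Heun on (p,q): k1 = f(t_n, state_n); k2 = f(t_n + h, state_n + h·k1); state_{n+1} = state_n + (h/2)·(k1 + k2).
0.700000: (-1.570000, -1.550000)
  k1 = (-1.984000, -1.375100)
  predictor → (-2.046160, -1.880024)
  k2 = (-2.462824, -1.819849)
  → (-2.103619, -1.933394)
(p(0.94), q(0.94)) ≈ (-2.1036, -1.9334)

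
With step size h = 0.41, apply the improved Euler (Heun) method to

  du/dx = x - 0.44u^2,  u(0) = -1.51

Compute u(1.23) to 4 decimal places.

-3.9408

Heun: k1 = f(x_n, u_n); k2 = f(x_n + h, u_n + h·k1); u_{n+1} = u_n + (h/2)·(k1 + k2).
x=0.000000, u=-1.510000:
  k1 = f(0.000000, -1.510000) = -1.003244
  k2 = f(0.410000, -1.921330) = -1.214264
  u ← -1.510000 + (0.41/2)·(-1.003244 + (-1.214264)) = -1.964589
x=0.410000, u=-1.964589:
  k1 = f(0.410000, -1.964589) = -1.288229
  k2 = f(0.820000, -2.492763) = -1.914101
  u ← -1.964589 + (0.41/2)·(-1.288229 + (-1.914101)) = -2.621067
x=0.820000, u=-2.621067:
  k1 = f(0.820000, -2.621067) = -2.202796
  k2 = f(1.230000, -3.524213) = -4.234835
  u ← -2.621067 + (0.41/2)·(-2.202796 + (-4.234835)) = -3.940781
u(1.23) ≈ -3.9408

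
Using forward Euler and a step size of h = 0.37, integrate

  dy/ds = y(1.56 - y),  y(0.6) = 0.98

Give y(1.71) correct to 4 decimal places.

Euler: y_{n+1} = y_n + h·f(s_n, y_n).
s=0.600000, y=0.980000: f=0.568400 → y ← 0.980000 + 0.37·0.568400 = 1.190308
s=0.970000, y=1.190308: f=0.440047 → y ← 1.190308 + 0.37·0.440047 = 1.353126
s=1.340000, y=1.353126: f=0.279927 → y ← 1.353126 + 0.37·0.279927 = 1.456699
y(1.71) ≈ 1.4567

1.4567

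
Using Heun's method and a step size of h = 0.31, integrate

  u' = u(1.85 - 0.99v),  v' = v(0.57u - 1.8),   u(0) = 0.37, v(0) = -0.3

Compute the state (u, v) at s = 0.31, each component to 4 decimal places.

Heun on (u,v): k1 = f(s_n, state_n); k2 = f(s_n + h, state_n + h·k1); state_{n+1} = state_n + (h/2)·(k1 + k2).
0.000000: (0.370000, -0.300000)
  k1 = (0.794390, 0.476730)
  predictor → (0.616261, -0.152214)
  k2 = (1.232948, 0.220517)
  → (0.684237, -0.191927)
(u(0.31), v(0.31)) ≈ (0.6842, -0.1919)

0.6842, -0.1919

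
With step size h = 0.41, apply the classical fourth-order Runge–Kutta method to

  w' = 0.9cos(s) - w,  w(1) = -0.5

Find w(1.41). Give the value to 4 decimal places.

RK4: k1 = f(s_n, w_n); k2 = f(s_n + h/2, w_n + (h/2)·k1); k3 = f(s_n + h/2, w_n + (h/2)·k2); k4 = f(s_n + h, w_n + h·k3); w_{n+1} = w_n + (h/6)·(k1 + 2k2 + 2k3 + k4).
s=1.000000, w=-0.500000:
  k1 = f(1.000000, -0.500000) = 0.986272
  k2 = f(1.205000, -0.297814) = 0.619738
  k3 = f(1.205000, -0.372954) = 0.694877
  k4 = f(1.410000, -0.215100) = 0.359194
  w ← -0.500000 + (0.41/6)·(k1 + 2k2 + 2k3 + k4) = -0.228396
w(1.41) ≈ -0.2284

-0.2284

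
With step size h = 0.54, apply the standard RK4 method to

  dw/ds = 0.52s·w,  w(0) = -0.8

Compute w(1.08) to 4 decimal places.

RK4: k1 = f(s_n, w_n); k2 = f(s_n + h/2, w_n + (h/2)·k1); k3 = f(s_n + h/2, w_n + (h/2)·k2); k4 = f(s_n + h, w_n + h·k3); w_{n+1} = w_n + (h/6)·(k1 + 2k2 + 2k3 + k4).
s=0.000000, w=-0.800000:
  k1 = f(0.000000, -0.800000) = 0.000000
  k2 = f(0.270000, -0.800000) = -0.112320
  k3 = f(0.270000, -0.830326) = -0.116578
  k4 = f(0.540000, -0.862952) = -0.242317
  w ← -0.800000 + (0.54/6)·(k1 + 2k2 + 2k3 + k4) = -0.863010
s=0.540000, w=-0.863010:
  k1 = f(0.540000, -0.863010) = -0.242333
  k2 = f(0.810000, -0.928440) = -0.391059
  k3 = f(0.810000, -0.968596) = -0.407973
  k4 = f(1.080000, -1.083315) = -0.608390
  w ← -0.863010 + (0.54/6)·(k1 + 2k2 + 2k3 + k4) = -1.083401
w(1.08) ≈ -1.0834

-1.0834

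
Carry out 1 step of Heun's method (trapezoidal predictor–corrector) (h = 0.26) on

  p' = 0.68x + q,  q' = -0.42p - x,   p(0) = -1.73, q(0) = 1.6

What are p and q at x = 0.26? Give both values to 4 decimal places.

Heun on (p,q): k1 = f(x_n, state_n); k2 = f(x_n + h, state_n + h·k1); state_{n+1} = state_n + (h/2)·(k1 + k2).
0.000000: (-1.730000, 1.600000)
  k1 = (1.600000, 0.726600)
  predictor → (-1.314000, 1.788916)
  k2 = (1.965716, 0.291880)
  → (-1.266457, 1.732402)
(p(0.26), q(0.26)) ≈ (-1.2665, 1.7324)

-1.2665, 1.7324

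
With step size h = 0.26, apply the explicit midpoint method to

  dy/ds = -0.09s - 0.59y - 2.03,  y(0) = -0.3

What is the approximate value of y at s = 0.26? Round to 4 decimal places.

Midpoint: k1 = f(s_n, y_n); k2 = f(s_n + h/2, y_n + (h/2)·k1); y_{n+1} = y_n + h·k2.
s=0.000000, y=-0.300000:
  k1 = f(0.000000, -0.300000) = -1.853000
  k2 = f(0.130000, -0.540890) = -1.722575
  y ← -0.300000 + 0.26·(-1.722575) = -0.747869
y(0.26) ≈ -0.7479

-0.7479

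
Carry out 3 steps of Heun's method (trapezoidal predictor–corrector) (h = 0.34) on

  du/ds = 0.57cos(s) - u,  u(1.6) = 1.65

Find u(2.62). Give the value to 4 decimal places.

0.4037

Heun: k1 = f(s_n, u_n); k2 = f(s_n + h, u_n + h·k1); u_{n+1} = u_n + (h/2)·(k1 + k2).
s=1.600000, u=1.650000:
  k1 = f(1.600000, 1.650000) = -1.666644
  k2 = f(1.940000, 1.083341) = -1.289039
  u ← 1.650000 + (0.34/2)·(-1.666644 + (-1.289039)) = 1.147534
s=1.940000, u=1.147534:
  k1 = f(1.940000, 1.147534) = -1.353232
  k2 = f(2.280000, 0.687435) = -1.058636
  u ← 1.147534 + (0.34/2)·(-1.353232 + (-1.058636)) = 0.737516
s=2.280000, u=0.737516:
  k1 = f(2.280000, 0.737516) = -1.108717
  k2 = f(2.620000, 0.360553) = -0.854758
  u ← 0.737516 + (0.34/2)·(-1.108717 + (-0.854758)) = 0.403726
u(2.62) ≈ 0.4037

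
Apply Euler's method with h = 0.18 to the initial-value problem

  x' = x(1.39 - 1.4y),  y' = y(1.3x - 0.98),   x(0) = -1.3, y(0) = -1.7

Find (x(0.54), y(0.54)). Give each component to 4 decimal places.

Euler on (x,y): x_{n+1} = x_n + h·x', y_{n+1} = y_n + h·y'.
0.000000: (-1.300000, -1.700000); f=(-4.901000, 4.539000) → (-2.182180, -0.882980)
0.180000: (-2.182180, -0.882980); f=(-5.730780, 3.370188) → (-3.213720, -0.276346)
0.360000: (-3.213720, -0.276346); f=(-5.710410, 1.425348) → (-4.241594, -0.019783)
(x(0.54), y(0.54)) ≈ (-4.2416, -0.0198)

-4.2416, -0.0198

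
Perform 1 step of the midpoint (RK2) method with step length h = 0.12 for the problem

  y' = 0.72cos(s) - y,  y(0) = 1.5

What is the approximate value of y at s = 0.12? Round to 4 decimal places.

Midpoint: k1 = f(s_n, y_n); k2 = f(s_n + h/2, y_n + (h/2)·k1); y_{n+1} = y_n + h·k2.
s=0.000000, y=1.500000:
  k1 = f(0.000000, 1.500000) = -0.780000
  k2 = f(0.060000, 1.453200) = -0.734496
  y ← 1.500000 + 0.12·(-0.734496) = 1.411861
y(0.12) ≈ 1.4119

1.4119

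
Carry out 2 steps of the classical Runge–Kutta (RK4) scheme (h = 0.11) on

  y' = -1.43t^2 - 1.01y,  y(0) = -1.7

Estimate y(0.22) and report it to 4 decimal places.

RK4: k1 = f(t_n, y_n); k2 = f(t_n + h/2, y_n + (h/2)·k1); k3 = f(t_n + h/2, y_n + (h/2)·k2); k4 = f(t_n + h, y_n + h·k3); y_{n+1} = y_n + (h/6)·(k1 + 2k2 + 2k3 + k4).
t=0.000000, y=-1.700000:
  k1 = f(0.000000, -1.700000) = 1.717000
  k2 = f(0.055000, -1.605565) = 1.617295
  k3 = f(0.055000, -1.611049) = 1.622834
  k4 = f(0.110000, -1.521488) = 1.519400
  y ← -1.700000 + (0.11/6)·(k1 + 2k2 + 2k3 + k4) = -1.521861
t=0.110000, y=-1.521861:
  k1 = f(0.110000, -1.521861) = 1.519777
  k2 = f(0.165000, -1.438274) = 1.413725
  k3 = f(0.165000, -1.444106) = 1.419616
  k4 = f(0.220000, -1.365704) = 1.310149
  y ← -1.521861 + (0.11/6)·(k1 + 2k2 + 2k3 + k4) = -1.366090
y(0.22) ≈ -1.3661

-1.3661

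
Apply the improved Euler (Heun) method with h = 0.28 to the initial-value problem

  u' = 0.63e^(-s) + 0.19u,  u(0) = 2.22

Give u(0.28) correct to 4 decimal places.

Heun: k1 = f(s_n, u_n); k2 = f(s_n + h, u_n + h·k1); u_{n+1} = u_n + (h/2)·(k1 + k2).
s=0.000000, u=2.220000:
  k1 = f(0.000000, 2.220000) = 1.051800
  k2 = f(0.280000, 2.514504) = 0.953900
  u ← 2.220000 + (0.28/2)·(1.051800 + 0.953900) = 2.500798
u(0.28) ≈ 2.5008

2.5008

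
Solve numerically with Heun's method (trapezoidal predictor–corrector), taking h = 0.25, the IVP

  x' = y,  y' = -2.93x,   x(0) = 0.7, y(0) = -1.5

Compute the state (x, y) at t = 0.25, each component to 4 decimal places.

Heun on (x,y): k1 = f(t_n, state_n); k2 = f(t_n + h, state_n + h·k1); state_{n+1} = state_n + (h/2)·(k1 + k2).
0.000000: (0.700000, -1.500000)
  k1 = (-1.500000, -2.051000)
  predictor → (0.325000, -2.012750)
  k2 = (-2.012750, -0.952250)
  → (0.260906, -1.875406)
(x(0.25), y(0.25)) ≈ (0.2609, -1.8754)

0.2609, -1.8754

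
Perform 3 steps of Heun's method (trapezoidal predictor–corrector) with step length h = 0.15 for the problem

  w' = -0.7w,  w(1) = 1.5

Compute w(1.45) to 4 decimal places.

1.0954

Heun: k1 = f(s_n, w_n); k2 = f(s_n + h, w_n + h·k1); w_{n+1} = w_n + (h/2)·(k1 + k2).
s=1.000000, w=1.500000:
  k1 = f(1.000000, 1.500000) = -1.050000
  k2 = f(1.150000, 1.342500) = -0.939750
  w ← 1.500000 + (0.15/2)·(-1.050000 + (-0.939750)) = 1.350769
s=1.150000, w=1.350769:
  k1 = f(1.150000, 1.350769) = -0.945538
  k2 = f(1.300000, 1.208938) = -0.846257
  w ← 1.350769 + (0.15/2)·(-0.945538 + (-0.846257)) = 1.216384
s=1.300000, w=1.216384:
  k1 = f(1.300000, 1.216384) = -0.851469
  k2 = f(1.450000, 1.088664) = -0.762065
  w ← 1.216384 + (0.15/2)·(-0.851469 + (-0.762065)) = 1.095369
w(1.45) ≈ 1.0954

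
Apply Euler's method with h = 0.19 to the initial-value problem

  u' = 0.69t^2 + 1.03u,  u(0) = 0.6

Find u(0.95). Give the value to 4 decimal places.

1.6282

Euler: u_{n+1} = u_n + h·f(t_n, u_n).
t=0.000000, u=0.600000: f=0.618000 → u ← 0.600000 + 0.19·0.618000 = 0.717420
t=0.190000, u=0.717420: f=0.763852 → u ← 0.717420 + 0.19·0.763852 = 0.862552
t=0.380000, u=0.862552: f=0.988064 → u ← 0.862552 + 0.19·0.988064 = 1.050284
t=0.570000, u=1.050284: f=1.305974 → u ← 1.050284 + 0.19·1.305974 = 1.298419
t=0.760000, u=1.298419: f=1.735916 → u ← 1.298419 + 0.19·1.735916 = 1.628243
u(0.95) ≈ 1.6282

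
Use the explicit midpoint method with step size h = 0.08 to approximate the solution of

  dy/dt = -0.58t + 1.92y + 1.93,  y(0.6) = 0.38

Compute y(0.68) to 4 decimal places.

Midpoint: k1 = f(t_n, y_n); k2 = f(t_n + h/2, y_n + (h/2)·k1); y_{n+1} = y_n + h·k2.
t=0.600000, y=0.380000:
  k1 = f(0.600000, 0.380000) = 2.311600
  k2 = f(0.640000, 0.472464) = 2.465931
  y ← 0.380000 + 0.08·2.465931 = 0.577274
y(0.68) ≈ 0.5773

0.5773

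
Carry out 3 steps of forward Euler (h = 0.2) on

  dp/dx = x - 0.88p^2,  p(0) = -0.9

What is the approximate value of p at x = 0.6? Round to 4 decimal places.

Euler: p_{n+1} = p_n + h·f(x_n, p_n).
x=0.000000, p=-0.900000: f=-0.712800 → p ← -0.900000 + 0.2·(-0.712800) = -1.042560
x=0.200000, p=-1.042560: f=-0.756500 → p ← -1.042560 + 0.2·(-0.756500) = -1.193860
x=0.400000, p=-1.193860: f=-0.854265 → p ← -1.193860 + 0.2·(-0.854265) = -1.364713
p(0.6) ≈ -1.3647

-1.3647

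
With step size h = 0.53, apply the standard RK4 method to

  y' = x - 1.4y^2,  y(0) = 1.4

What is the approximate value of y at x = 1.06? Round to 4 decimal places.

RK4: k1 = f(x_n, y_n); k2 = f(x_n + h/2, y_n + (h/2)·k1); k3 = f(x_n + h/2, y_n + (h/2)·k2); k4 = f(x_n + h, y_n + h·k3); y_{n+1} = y_n + (h/6)·(k1 + 2k2 + 2k3 + k4).
x=0.000000, y=1.400000:
  k1 = f(0.000000, 1.400000) = -2.744000
  k2 = f(0.265000, 0.672840) = -0.368799
  k3 = f(0.265000, 1.302268) = -2.109264
  k4 = f(0.530000, 0.282090) = 0.418595
  y ← 1.400000 + (0.53/6)·(k1 + 2k2 + 2k3 + k4) = 0.756798
x=0.530000, y=0.756798:
  k1 = f(0.530000, 0.756798) = -0.271841
  k2 = f(0.795000, 0.684760) = 0.138545
  k3 = f(0.795000, 0.793512) = -0.086527
  k4 = f(1.060000, 0.710939) = 0.352392
  y ← 0.756798 + (0.53/6)·(k1 + 2k2 + 2k3 + k4) = 0.773103
y(1.06) ≈ 0.7731

0.7731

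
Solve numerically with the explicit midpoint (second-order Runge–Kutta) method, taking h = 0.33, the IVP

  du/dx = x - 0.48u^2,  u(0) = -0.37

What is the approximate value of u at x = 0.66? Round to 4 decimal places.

-0.1888

Midpoint: k1 = f(x_n, u_n); k2 = f(x_n + h/2, u_n + (h/2)·k1); u_{n+1} = u_n + h·k2.
x=0.000000, u=-0.370000:
  k1 = f(0.000000, -0.370000) = -0.065712
  k2 = f(0.165000, -0.380842) = 0.095380
  u ← -0.370000 + 0.33·0.095380 = -0.338524
x=0.330000, u=-0.338524:
  k1 = f(0.330000, -0.338524) = 0.274993
  k2 = f(0.495000, -0.293151) = 0.453750
  u ← -0.338524 + 0.33·0.453750 = -0.188787
u(0.66) ≈ -0.1888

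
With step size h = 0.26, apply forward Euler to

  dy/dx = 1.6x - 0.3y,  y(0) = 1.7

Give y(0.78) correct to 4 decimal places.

Euler: y_{n+1} = y_n + h·f(x_n, y_n).
x=0.000000, y=1.700000: f=-0.510000 → y ← 1.700000 + 0.26·(-0.510000) = 1.567400
x=0.260000, y=1.567400: f=-0.054220 → y ← 1.567400 + 0.26·(-0.054220) = 1.553303
x=0.520000, y=1.553303: f=0.366009 → y ← 1.553303 + 0.26·0.366009 = 1.648465
y(0.78) ≈ 1.6485

1.6485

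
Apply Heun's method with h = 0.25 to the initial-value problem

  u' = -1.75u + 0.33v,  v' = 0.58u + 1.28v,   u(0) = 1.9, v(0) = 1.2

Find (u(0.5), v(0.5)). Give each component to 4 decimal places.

1.0485, 2.8180

Heun on (u,v): k1 = f(x_n, state_n); k2 = f(x_n + h, state_n + h·k1); state_{n+1} = state_n + (h/2)·(k1 + k2).
0.000000: (1.900000, 1.200000)
  k1 = (-2.929000, 2.638000)
  predictor → (1.167750, 1.859500)
  k2 = (-1.429927, 3.057455)
  → (1.355134, 1.911932)
0.250000: (1.355134, 1.911932)
  k1 = (-1.740547, 3.233251)
  predictor → (0.919997, 2.720245)
  k2 = (-0.712315, 4.015511)
  → (1.048526, 2.818027)
(u(0.5), v(0.5)) ≈ (1.0485, 2.8180)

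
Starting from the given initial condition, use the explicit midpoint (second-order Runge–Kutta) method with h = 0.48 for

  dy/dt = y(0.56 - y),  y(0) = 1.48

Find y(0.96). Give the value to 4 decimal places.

Midpoint: k1 = f(t_n, y_n); k2 = f(t_n + h/2, y_n + (h/2)·k1); y_{n+1} = y_n + h·k2.
t=0.000000, y=1.480000:
  k1 = f(0.000000, 1.480000) = -1.361600
  k2 = f(0.240000, 1.153216) = -0.684106
  y ← 1.480000 + 0.48·(-0.684106) = 1.151629
t=0.480000, y=1.151629:
  k1 = f(0.480000, 1.151629) = -0.681337
  k2 = f(0.720000, 0.988108) = -0.423017
  y ← 1.151629 + 0.48·(-0.423017) = 0.948581
y(0.96) ≈ 0.9486

0.9486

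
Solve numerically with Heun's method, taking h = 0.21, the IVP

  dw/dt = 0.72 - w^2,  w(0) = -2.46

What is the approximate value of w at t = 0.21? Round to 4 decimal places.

Heun: k1 = f(t_n, w_n); k2 = f(t_n + h, w_n + h·k1); w_{n+1} = w_n + (h/2)·(k1 + k2).
t=0.000000, w=-2.460000:
  k1 = f(0.000000, -2.460000) = -5.331600
  k2 = f(0.210000, -3.579636) = -12.093794
  w ← -2.460000 + (0.21/2)·(-5.331600 + (-12.093794)) = -4.289666
w(0.21) ≈ -4.2897

-4.2897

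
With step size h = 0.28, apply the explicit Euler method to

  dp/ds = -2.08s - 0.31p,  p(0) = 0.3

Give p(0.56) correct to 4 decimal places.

Euler: p_{n+1} = p_n + h·f(s_n, p_n).
s=0.000000, p=0.300000: f=-0.093000 → p ← 0.300000 + 0.28·(-0.093000) = 0.273960
s=0.280000, p=0.273960: f=-0.667328 → p ← 0.273960 + 0.28·(-0.667328) = 0.087108
p(0.56) ≈ 0.0871

0.0871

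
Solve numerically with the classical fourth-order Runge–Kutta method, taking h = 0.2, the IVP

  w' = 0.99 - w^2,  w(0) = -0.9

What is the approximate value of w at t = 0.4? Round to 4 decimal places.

RK4: k1 = f(t_n, w_n); k2 = f(t_n + h/2, w_n + (h/2)·k1); k3 = f(t_n + h/2, w_n + (h/2)·k2); k4 = f(t_n + h, w_n + h·k3); w_{n+1} = w_n + (h/6)·(k1 + 2k2 + 2k3 + k4).
t=0.000000, w=-0.900000:
  k1 = f(0.000000, -0.900000) = 0.180000
  k2 = f(0.100000, -0.882000) = 0.212076
  k3 = f(0.100000, -0.878792) = 0.217724
  k4 = f(0.200000, -0.856455) = 0.256484
  w ← -0.900000 + (0.2/6)·(k1 + 2k2 + 2k3 + k4) = -0.856797
t=0.200000, w=-0.856797:
  k1 = f(0.200000, -0.856797) = 0.255899
  k2 = f(0.300000, -0.831207) = 0.299094
  k3 = f(0.300000, -0.826888) = 0.306257
  k4 = f(0.400000, -0.795546) = 0.357107
  w ← -0.856797 + (0.2/6)·(k1 + 2k2 + 2k3 + k4) = -0.796007
w(0.4) ≈ -0.7960

-0.7960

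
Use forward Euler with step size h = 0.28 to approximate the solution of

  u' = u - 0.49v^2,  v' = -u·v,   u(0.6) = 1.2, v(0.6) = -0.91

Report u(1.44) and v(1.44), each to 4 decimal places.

Euler on (u,v): u_{n+1} = u_n + h·u', v_{n+1} = v_n + h·v'.
0.600000: (1.200000, -0.910000); f=(0.794231, 1.092000) → (1.422385, -0.604240)
0.880000: (1.422385, -0.604240); f=(1.243483, 0.859462) → (1.770560, -0.363591)
1.160000: (1.770560, -0.363591); f=(1.705783, 0.643759) → (2.248179, -0.183338)
(u(1.44), v(1.44)) ≈ (2.2482, -0.1833)

2.2482, -0.1833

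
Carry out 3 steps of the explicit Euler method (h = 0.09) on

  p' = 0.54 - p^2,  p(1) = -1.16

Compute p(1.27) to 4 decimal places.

-1.4290

Euler: p_{n+1} = p_n + h·f(x_n, p_n).
x=1.000000, p=-1.160000: f=-0.805600 → p ← -1.160000 + 0.09·(-0.805600) = -1.232504
x=1.090000, p=-1.232504: f=-0.979066 → p ← -1.232504 + 0.09·(-0.979066) = -1.320620
x=1.180000, p=-1.320620: f=-1.204037 → p ← -1.320620 + 0.09·(-1.204037) = -1.428983
p(1.27) ≈ -1.4290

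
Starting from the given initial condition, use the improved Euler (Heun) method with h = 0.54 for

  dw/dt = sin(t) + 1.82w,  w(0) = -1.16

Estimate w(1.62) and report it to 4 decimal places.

Heun: k1 = f(t_n, w_n); k2 = f(t_n + h, w_n + h·k1); w_{n+1} = w_n + (h/2)·(k1 + k2).
t=0.000000, w=-1.160000:
  k1 = f(0.000000, -1.160000) = -2.111200
  k2 = f(0.540000, -2.300048) = -3.671951
  w ← -1.160000 + (0.54/2)·(-2.111200 + (-3.671951)) = -2.721451
t=0.540000, w=-2.721451:
  k1 = f(0.540000, -2.721451) = -4.438905
  k2 = f(1.080000, -5.118459) = -8.433638
  w ← -2.721451 + (0.54/2)·(-4.438905 + (-8.433638)) = -6.197037
t=1.080000, w=-6.197037:
  k1 = f(1.080000, -6.197037) = -10.396650
  k2 = f(1.620000, -11.811229) = -20.497646
  w ← -6.197037 + (0.54/2)·(-10.396650 + (-20.497646)) = -14.538498
w(1.62) ≈ -14.5385

-14.5385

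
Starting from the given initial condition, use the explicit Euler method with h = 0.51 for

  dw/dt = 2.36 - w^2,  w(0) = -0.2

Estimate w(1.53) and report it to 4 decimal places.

1.4342

Euler: w_{n+1} = w_n + h·f(t_n, w_n).
t=0.000000, w=-0.200000: f=2.320000 → w ← -0.200000 + 0.51·2.320000 = 0.983200
t=0.510000, w=0.983200: f=1.393318 → w ← 0.983200 + 0.51·1.393318 = 1.693792
t=1.020000, w=1.693792: f=-0.508932 → w ← 1.693792 + 0.51·(-0.508932) = 1.434237
w(1.53) ≈ 1.4342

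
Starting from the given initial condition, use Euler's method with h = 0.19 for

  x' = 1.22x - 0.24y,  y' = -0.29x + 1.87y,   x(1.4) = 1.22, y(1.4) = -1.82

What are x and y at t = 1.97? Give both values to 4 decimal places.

2.7091, -4.8867

Euler on (x,y): x_{n+1} = x_n + h·x', y_{n+1} = y_n + h·y'.
1.400000: (1.220000, -1.820000); f=(1.925200, -3.757200) → (1.585788, -2.533868)
1.590000: (1.585788, -2.533868); f=(2.542790, -5.198212) → (2.068918, -3.521528)
1.780000: (2.068918, -3.521528); f=(3.369247, -7.185244) → (2.709075, -4.886725)
(x(1.97), y(1.97)) ≈ (2.7091, -4.8867)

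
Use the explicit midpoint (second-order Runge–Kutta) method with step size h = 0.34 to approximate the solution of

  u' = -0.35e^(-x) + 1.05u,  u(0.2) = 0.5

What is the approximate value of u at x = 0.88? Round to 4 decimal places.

0.7969

Midpoint: k1 = f(x_n, u_n); k2 = f(x_n + h/2, u_n + (h/2)·k1); u_{n+1} = u_n + h·k2.
x=0.200000, u=0.500000:
  k1 = f(0.200000, 0.500000) = 0.238444
  k2 = f(0.370000, 0.540536) = 0.325805
  u ← 0.500000 + 0.34·0.325805 = 0.610774
x=0.540000, u=0.610774:
  k1 = f(0.540000, 0.610774) = 0.437351
  k2 = f(0.710000, 0.685123) = 0.547304
  u ← 0.610774 + 0.34·0.547304 = 0.796857
u(0.88) ≈ 0.7969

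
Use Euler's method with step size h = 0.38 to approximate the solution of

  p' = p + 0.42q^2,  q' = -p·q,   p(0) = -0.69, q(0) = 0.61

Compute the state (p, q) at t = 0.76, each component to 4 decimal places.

-1.1375, 1.0312

Euler on (p,q): p_{n+1} = p_n + h·p', q_{n+1} = q_n + h·q'.
0.000000: (-0.690000, 0.610000); f=(-0.533718, 0.420900) → (-0.892813, 0.769942)
0.380000: (-0.892813, 0.769942); f=(-0.643832, 0.687414) → (-1.137469, 1.031159)
(p(0.76), q(0.76)) ≈ (-1.1375, 1.0312)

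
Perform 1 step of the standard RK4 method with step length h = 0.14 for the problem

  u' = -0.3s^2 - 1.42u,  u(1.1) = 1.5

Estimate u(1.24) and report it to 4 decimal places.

RK4: k1 = f(s_n, u_n); k2 = f(s_n + h/2, u_n + (h/2)·k1); k3 = f(s_n + h/2, u_n + (h/2)·k2); k4 = f(s_n + h, u_n + h·k3); u_{n+1} = u_n + (h/6)·(k1 + 2k2 + 2k3 + k4).
s=1.100000, u=1.500000:
  k1 = f(1.100000, 1.500000) = -2.493000
  k2 = f(1.170000, 1.325490) = -2.292866
  k3 = f(1.170000, 1.339499) = -2.312759
  k4 = f(1.240000, 1.176214) = -2.131503
  u ← 1.500000 + (0.14/6)·(k1 + 2k2 + 2k3 + k4) = 1.177166
u(1.24) ≈ 1.1772

1.1772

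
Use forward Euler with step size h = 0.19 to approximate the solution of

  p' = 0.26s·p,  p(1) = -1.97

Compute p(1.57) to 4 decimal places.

Euler: p_{n+1} = p_n + h·f(s_n, p_n).
s=1.000000, p=-1.970000: f=-0.512200 → p ← -1.970000 + 0.19·(-0.512200) = -2.067318
s=1.190000, p=-2.067318: f=-0.639628 → p ← -2.067318 + 0.19·(-0.639628) = -2.188847
s=1.380000, p=-2.188847: f=-0.785358 → p ← -2.188847 + 0.19·(-0.785358) = -2.338065
p(1.57) ≈ -2.3381

-2.3381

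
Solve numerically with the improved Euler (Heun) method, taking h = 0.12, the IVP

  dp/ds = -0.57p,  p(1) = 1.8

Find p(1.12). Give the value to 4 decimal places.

1.6811

Heun: k1 = f(s_n, p_n); k2 = f(s_n + h, p_n + h·k1); p_{n+1} = p_n + (h/2)·(k1 + k2).
s=1.000000, p=1.800000:
  k1 = f(1.000000, 1.800000) = -1.026000
  k2 = f(1.120000, 1.676880) = -0.955822
  p ← 1.800000 + (0.12/2)·(-1.026000 + (-0.955822)) = 1.681091
p(1.12) ≈ 1.6811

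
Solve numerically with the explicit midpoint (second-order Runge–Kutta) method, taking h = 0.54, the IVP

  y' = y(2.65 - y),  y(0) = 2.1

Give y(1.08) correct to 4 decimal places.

Midpoint: k1 = f(s_n, y_n); k2 = f(s_n + h/2, y_n + (h/2)·k1); y_{n+1} = y_n + h·k2.
s=0.000000, y=2.100000:
  k1 = f(0.000000, 2.100000) = 1.155000
  k2 = f(0.270000, 2.411850) = 0.574382
  y ← 2.100000 + 0.54·0.574382 = 2.410166
s=0.540000, y=2.410166:
  k1 = f(0.540000, 2.410166) = 0.578039
  k2 = f(0.810000, 2.566237) = 0.214956
  y ← 2.410166 + 0.54·0.214956 = 2.526243
y(1.08) ≈ 2.5262

2.5262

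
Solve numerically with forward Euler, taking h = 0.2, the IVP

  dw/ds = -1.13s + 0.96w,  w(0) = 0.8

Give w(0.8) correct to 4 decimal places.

1.3075

Euler: w_{n+1} = w_n + h·f(s_n, w_n).
s=0.000000, w=0.800000: f=0.768000 → w ← 0.800000 + 0.2·0.768000 = 0.953600
s=0.200000, w=0.953600: f=0.689456 → w ← 0.953600 + 0.2·0.689456 = 1.091491
s=0.400000, w=1.091491: f=0.595832 → w ← 1.091491 + 0.2·0.595832 = 1.210658
s=0.600000, w=1.210658: f=0.484231 → w ← 1.210658 + 0.2·0.484231 = 1.307504
w(0.8) ≈ 1.3075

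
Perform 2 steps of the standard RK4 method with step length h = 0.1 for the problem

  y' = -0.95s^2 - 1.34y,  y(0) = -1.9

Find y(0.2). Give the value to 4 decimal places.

-1.4557

RK4: k1 = f(s_n, y_n); k2 = f(s_n + h/2, y_n + (h/2)·k1); k3 = f(s_n + h/2, y_n + (h/2)·k2); k4 = f(s_n + h, y_n + h·k3); y_{n+1} = y_n + (h/6)·(k1 + 2k2 + 2k3 + k4).
s=0.000000, y=-1.900000:
  k1 = f(0.000000, -1.900000) = 2.546000
  k2 = f(0.050000, -1.772700) = 2.373043
  k3 = f(0.050000, -1.781348) = 2.384631
  k4 = f(0.100000, -1.661537) = 2.216959
  y ← -1.900000 + (0.1/6)·(k1 + 2k2 + 2k3 + k4) = -1.662028
s=0.100000, y=-1.662028:
  k1 = f(0.100000, -1.662028) = 2.217618
  k2 = f(0.150000, -1.551147) = 2.057162
  k3 = f(0.150000, -1.559170) = 2.067913
  k4 = f(0.200000, -1.455237) = 1.912017
  y ← -1.662028 + (0.1/6)·(k1 + 2k2 + 2k3 + k4) = -1.455698
y(0.2) ≈ -1.4557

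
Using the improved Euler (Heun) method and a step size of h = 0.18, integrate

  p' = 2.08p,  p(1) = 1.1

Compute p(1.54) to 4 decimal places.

Heun: k1 = f(x_n, p_n); k2 = f(x_n + h, p_n + h·k1); p_{n+1} = p_n + (h/2)·(k1 + k2).
x=1.000000, p=1.100000:
  k1 = f(1.000000, 1.100000) = 2.288000
  k2 = f(1.180000, 1.511840) = 3.144627
  p ← 1.100000 + (0.18/2)·(2.288000 + 3.144627) = 1.588936
x=1.180000, p=1.588936:
  k1 = f(1.180000, 1.588936) = 3.304988
  k2 = f(1.360000, 2.183834) = 4.542375
  p ← 1.588936 + (0.18/2)·(3.304988 + 4.542375) = 2.295199
x=1.360000, p=2.295199:
  k1 = f(1.360000, 2.295199) = 4.774014
  k2 = f(1.540000, 3.154522) = 6.561405
  p ← 2.295199 + (0.18/2)·(4.774014 + 6.561405) = 3.315387
p(1.54) ≈ 3.3154

3.3154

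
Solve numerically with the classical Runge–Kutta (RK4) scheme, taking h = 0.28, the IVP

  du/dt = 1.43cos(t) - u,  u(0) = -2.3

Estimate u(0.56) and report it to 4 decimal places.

-0.7367

RK4: k1 = f(t_n, u_n); k2 = f(t_n + h/2, u_n + (h/2)·k1); k3 = f(t_n + h/2, u_n + (h/2)·k2); k4 = f(t_n + h, u_n + h·k3); u_{n+1} = u_n + (h/6)·(k1 + 2k2 + 2k3 + k4).
t=0.000000, u=-2.300000:
  k1 = f(0.000000, -2.300000) = 3.730000
  k2 = f(0.140000, -1.777800) = 3.193809
  k3 = f(0.140000, -1.852867) = 3.268876
  k4 = f(0.280000, -1.384715) = 2.759024
  u ← -2.300000 + (0.28/6)·(k1 + 2k2 + 2k3 + k4) = -1.393995
t=0.280000, u=-1.393995:
  k1 = f(0.280000, -1.393995) = 2.768304
  k2 = f(0.420000, -1.006432) = 2.312150
  k3 = f(0.420000, -1.070294) = 2.376011
  k4 = f(0.560000, -0.728712) = 1.940287
  u ← -1.393995 + (0.28/6)·(k1 + 2k2 + 2k3 + k4) = -0.736699
u(0.56) ≈ -0.7367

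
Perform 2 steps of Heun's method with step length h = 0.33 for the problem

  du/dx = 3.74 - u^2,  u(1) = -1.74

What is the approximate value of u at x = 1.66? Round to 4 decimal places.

-0.5571

Heun: k1 = f(x_n, u_n); k2 = f(x_n + h, u_n + h·k1); u_{n+1} = u_n + (h/2)·(k1 + k2).
x=1.000000, u=-1.740000:
  k1 = f(1.000000, -1.740000) = 0.712400
  k2 = f(1.330000, -1.504908) = 1.475252
  u ← -1.740000 + (0.33/2)·(0.712400 + 1.475252) = -1.379037
x=1.330000, u=-1.379037:
  k1 = f(1.330000, -1.379037) = 1.838256
  k2 = f(1.660000, -0.772413) = 3.143378
  u ← -1.379037 + (0.33/2)·(1.838256 + 3.143378) = -0.557068
u(1.66) ≈ -0.5571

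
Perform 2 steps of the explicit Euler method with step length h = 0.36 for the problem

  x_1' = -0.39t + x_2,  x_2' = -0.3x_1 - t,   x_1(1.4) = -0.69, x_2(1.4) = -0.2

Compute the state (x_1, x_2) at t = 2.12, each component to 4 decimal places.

-1.4323, -1.1596

Euler on (x_1,x_2): x_1_{n+1} = x_1_n + h·x_1', x_2_{n+1} = x_2_n + h·x_2'.
1.400000: (-0.690000, -0.200000); f=(-0.746000, -1.193000) → (-0.958560, -0.629480)
1.760000: (-0.958560, -0.629480); f=(-1.315880, -1.472432) → (-1.432277, -1.159556)
(x_1(2.12), x_2(2.12)) ≈ (-1.4323, -1.1596)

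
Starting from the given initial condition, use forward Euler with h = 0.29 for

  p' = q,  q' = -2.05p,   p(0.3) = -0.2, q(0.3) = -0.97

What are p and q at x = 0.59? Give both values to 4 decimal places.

Euler on (p,q): p_{n+1} = p_n + h·p', q_{n+1} = q_n + h·q'.
0.300000: (-0.200000, -0.970000); f=(-0.970000, 0.410000) → (-0.481300, -0.851100)
(p(0.59), q(0.59)) ≈ (-0.4813, -0.8511)

-0.4813, -0.8511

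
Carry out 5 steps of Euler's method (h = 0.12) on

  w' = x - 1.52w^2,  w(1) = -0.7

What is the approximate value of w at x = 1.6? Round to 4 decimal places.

-0.2823

Euler: w_{n+1} = w_n + h·f(x_n, w_n).
x=1.000000, w=-0.700000: f=0.255200 → w ← -0.700000 + 0.12·0.255200 = -0.669376
x=1.120000, w=-0.669376: f=0.438942 → w ← -0.669376 + 0.12·0.438942 = -0.616703
x=1.240000, w=-0.616703: f=0.661910 → w ← -0.616703 + 0.12·0.661910 = -0.537274
x=1.360000, w=-0.537274: f=0.921232 → w ← -0.537274 + 0.12·0.921232 = -0.426726
x=1.480000, w=-0.426726: f=1.203216 → w ← -0.426726 + 0.12·1.203216 = -0.282340
w(1.6) ≈ -0.2823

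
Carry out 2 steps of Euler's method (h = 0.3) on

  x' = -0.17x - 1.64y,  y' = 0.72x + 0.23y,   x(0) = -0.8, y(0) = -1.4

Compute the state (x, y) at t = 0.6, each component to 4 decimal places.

0.7545, -1.7998

Euler on (x,y): x_{n+1} = x_n + h·x', y_{n+1} = y_n + h·y'.
0.000000: (-0.800000, -1.400000); f=(2.432000, -0.898000) → (-0.070400, -1.669400)
0.300000: (-0.070400, -1.669400); f=(2.749784, -0.434650) → (0.754535, -1.799795)
(x(0.6), y(0.6)) ≈ (0.7545, -1.7998)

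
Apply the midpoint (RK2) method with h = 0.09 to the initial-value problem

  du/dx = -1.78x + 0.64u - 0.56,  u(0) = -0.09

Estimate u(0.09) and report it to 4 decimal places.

Midpoint: k1 = f(x_n, u_n); k2 = f(x_n + h/2, u_n + (h/2)·k1); u_{n+1} = u_n + h·k2.
x=0.000000, u=-0.090000:
  k1 = f(0.000000, -0.090000) = -0.617600
  k2 = f(0.045000, -0.117792) = -0.715487
  u ← -0.090000 + 0.09·(-0.715487) = -0.154394
u(0.09) ≈ -0.1544

-0.1544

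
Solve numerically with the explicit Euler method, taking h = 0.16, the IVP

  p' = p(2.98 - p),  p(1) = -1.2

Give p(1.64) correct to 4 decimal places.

-19.6419

Euler: p_{n+1} = p_n + h·f(s_n, p_n).
s=1.000000, p=-1.200000: f=-5.016000 → p ← -1.200000 + 0.16·(-5.016000) = -2.002560
s=1.160000, p=-2.002560: f=-9.977875 → p ← -2.002560 + 0.16·(-9.977875) = -3.599020
s=1.320000, p=-3.599020: f=-23.678025 → p ← -3.599020 + 0.16·(-23.678025) = -7.387504
s=1.480000, p=-7.387504: f=-76.589979 → p ← -7.387504 + 0.16·(-76.589979) = -19.641901
p(1.64) ≈ -19.6419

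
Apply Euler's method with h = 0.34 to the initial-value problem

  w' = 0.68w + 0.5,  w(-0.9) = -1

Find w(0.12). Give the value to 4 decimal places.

Euler: w_{n+1} = w_n + h·f(s_n, w_n).
s=-0.900000, w=-1.000000: f=-0.180000 → w ← -1.000000 + 0.34·(-0.180000) = -1.061200
s=-0.560000, w=-1.061200: f=-0.221616 → w ← -1.061200 + 0.34·(-0.221616) = -1.136549
s=-0.220000, w=-1.136549: f=-0.272854 → w ← -1.136549 + 0.34·(-0.272854) = -1.229320
w(0.12) ≈ -1.2293

-1.2293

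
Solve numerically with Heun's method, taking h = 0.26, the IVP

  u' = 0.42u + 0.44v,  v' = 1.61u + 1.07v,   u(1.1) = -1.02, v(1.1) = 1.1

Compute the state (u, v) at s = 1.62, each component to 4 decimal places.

-1.0206, 0.7887

Heun on (u,v): k1 = f(s_n, state_n); k2 = f(s_n + h, state_n + h·k1); state_{n+1} = state_n + (h/2)·(k1 + k2).
1.100000: (-1.020000, 1.100000)
  k1 = (0.055600, -0.465200)
  predictor → (-1.005544, 0.979048)
  k2 = (0.008453, -0.571344)
  → (-1.011673, 0.965249)
1.360000: (-1.011673, 0.965249)
  k1 = (-0.000193, -0.595977)
  predictor → (-1.011723, 0.810295)
  k2 = (-0.068394, -0.761859)
  → (-1.020589, 0.788731)
(u(1.62), v(1.62)) ≈ (-1.0206, 0.7887)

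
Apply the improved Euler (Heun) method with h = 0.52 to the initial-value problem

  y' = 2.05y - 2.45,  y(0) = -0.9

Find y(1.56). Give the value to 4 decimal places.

Heun: k1 = f(x_n, y_n); k2 = f(x_n + h, y_n + h·k1); y_{n+1} = y_n + (h/2)·(k1 + k2).
x=0.000000, y=-0.900000:
  k1 = f(0.000000, -0.900000) = -4.295000
  k2 = f(0.520000, -3.133400) = -8.873470
  y ← -0.900000 + (0.52/2)·(-4.295000 + (-8.873470)) = -4.323802
x=0.520000, y=-4.323802:
  k1 = f(0.520000, -4.323802) = -11.313795
  k2 = f(1.040000, -10.206975) = -23.374299
  y ← -4.323802 + (0.52/2)·(-11.313795 + (-23.374299)) = -13.342707
x=1.040000, y=-13.342707:
  k1 = f(1.040000, -13.342707) = -29.802549
  k2 = f(1.560000, -28.840032) = -61.572065
  y ← -13.342707 + (0.52/2)·(-29.802549 + (-61.572065)) = -37.100106
y(1.56) ≈ -37.1001

-37.1001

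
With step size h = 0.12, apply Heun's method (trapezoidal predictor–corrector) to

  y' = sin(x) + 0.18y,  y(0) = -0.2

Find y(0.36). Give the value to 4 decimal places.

-0.1481

Heun: k1 = f(x_n, y_n); k2 = f(x_n + h, y_n + h·k1); y_{n+1} = y_n + (h/2)·(k1 + k2).
x=0.000000, y=-0.200000:
  k1 = f(0.000000, -0.200000) = -0.036000
  k2 = f(0.120000, -0.204320) = 0.082935
  y ← -0.200000 + (0.12/2)·(-0.036000 + 0.082935) = -0.197184
x=0.120000, y=-0.197184:
  k1 = f(0.120000, -0.197184) = 0.084219
  k2 = f(0.240000, -0.187078) = 0.204029
  y ← -0.197184 + (0.12/2)·(0.084219 + 0.204029) = -0.179889
x=0.240000, y=-0.179889:
  k1 = f(0.240000, -0.179889) = 0.205323
  k2 = f(0.360000, -0.155250) = 0.324329
  y ← -0.179889 + (0.12/2)·(0.205323 + 0.324329) = -0.148110
y(0.36) ≈ -0.1481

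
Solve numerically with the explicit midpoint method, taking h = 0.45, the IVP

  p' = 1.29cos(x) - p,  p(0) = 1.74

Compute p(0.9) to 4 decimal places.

1.3570

Midpoint: k1 = f(x_n, p_n); k2 = f(x_n + h/2, p_n + (h/2)·k1); p_{n+1} = p_n + h·k2.
x=0.000000, p=1.740000:
  k1 = f(0.000000, 1.740000) = -0.450000
  k2 = f(0.225000, 1.638750) = -0.381266
  p ← 1.740000 + 0.45·(-0.381266) = 1.568430
x=0.450000, p=1.568430:
  k1 = f(0.450000, 1.568430) = -0.406854
  k2 = f(0.675000, 1.476888) = -0.469776
  p ← 1.568430 + 0.45·(-0.469776) = 1.357031
p(0.9) ≈ 1.3570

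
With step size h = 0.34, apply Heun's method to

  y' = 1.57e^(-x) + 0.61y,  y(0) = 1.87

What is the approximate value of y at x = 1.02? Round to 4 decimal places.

Heun: k1 = f(x_n, y_n); k2 = f(x_n + h, y_n + h·k1); y_{n+1} = y_n + (h/2)·(k1 + k2).
x=0.000000, y=1.870000:
  k1 = f(0.000000, 1.870000) = 2.710700
  k2 = f(0.340000, 2.791638) = 2.820379
  y ← 1.870000 + (0.34/2)·(2.710700 + 2.820379) = 2.810283
x=0.340000, y=2.810283:
  k1 = f(0.340000, 2.810283) = 2.831752
  k2 = f(0.680000, 3.773079) = 3.096967
  y ← 2.810283 + (0.34/2)·(2.831752 + 3.096967) = 3.818166
x=0.680000, y=3.818166:
  k1 = f(0.680000, 3.818166) = 3.124470
  k2 = f(1.020000, 4.880485) = 3.543230
  y ← 3.818166 + (0.34/2)·(3.124470 + 3.543230) = 4.951675
y(1.02) ≈ 4.9517

4.9517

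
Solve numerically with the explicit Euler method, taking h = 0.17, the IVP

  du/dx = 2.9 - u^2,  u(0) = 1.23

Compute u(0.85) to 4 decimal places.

1.6942

Euler: u_{n+1} = u_n + h·f(x_n, u_n).
x=0.000000, u=1.230000: f=1.387100 → u ← 1.230000 + 0.17·1.387100 = 1.465807
x=0.170000, u=1.465807: f=0.751410 → u ← 1.465807 + 0.17·0.751410 = 1.593547
x=0.340000, u=1.593547: f=0.360609 → u ← 1.593547 + 0.17·0.360609 = 1.654850
x=0.510000, u=1.654850: f=0.161471 → u ← 1.654850 + 0.17·0.161471 = 1.682300
x=0.680000, u=1.682300: f=0.069866 → u ← 1.682300 + 0.17·0.069866 = 1.694177
u(0.85) ≈ 1.6942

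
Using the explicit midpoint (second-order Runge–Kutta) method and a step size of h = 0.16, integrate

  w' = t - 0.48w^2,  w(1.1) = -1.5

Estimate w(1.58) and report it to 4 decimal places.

Midpoint: k1 = f(t_n, w_n); k2 = f(t_n + h/2, w_n + (h/2)·k1); w_{n+1} = w_n + h·k2.
t=1.100000, w=-1.500000:
  k1 = f(1.100000, -1.500000) = 0.020000
  k2 = f(1.180000, -1.498400) = 0.102303
  w ← -1.500000 + 0.16·0.102303 = -1.483632
t=1.260000, w=-1.483632:
  k1 = f(1.260000, -1.483632) = 0.203442
  k2 = f(1.340000, -1.467356) = 0.306496
  w ← -1.483632 + 0.16·0.306496 = -1.434592
t=1.420000, w=-1.434592:
  k1 = f(1.420000, -1.434592) = 0.432134
  k2 = f(1.500000, -1.400022) = 0.559171
  w ← -1.434592 + 0.16·0.559171 = -1.345125
w(1.58) ≈ -1.3451

-1.3451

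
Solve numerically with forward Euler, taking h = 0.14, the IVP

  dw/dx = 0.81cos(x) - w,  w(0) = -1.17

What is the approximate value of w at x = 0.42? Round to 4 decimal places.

-0.4548

Euler: w_{n+1} = w_n + h·f(x_n, w_n).
x=0.000000, w=-1.170000: f=1.980000 → w ← -1.170000 + 0.14·1.980000 = -0.892800
x=0.140000, w=-0.892800: f=1.694875 → w ← -0.892800 + 0.14·1.694875 = -0.655518
x=0.280000, w=-0.655518: f=1.433972 → w ← -0.655518 + 0.14·1.433972 = -0.454761
w(0.42) ≈ -0.4548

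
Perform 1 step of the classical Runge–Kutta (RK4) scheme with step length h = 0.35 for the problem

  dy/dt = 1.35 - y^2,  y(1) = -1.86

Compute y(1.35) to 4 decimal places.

RK4: k1 = f(t_n, y_n); k2 = f(t_n + h/2, y_n + (h/2)·k1); k3 = f(t_n + h/2, y_n + (h/2)·k2); k4 = f(t_n + h, y_n + h·k3); y_{n+1} = y_n + (h/6)·(k1 + 2k2 + 2k3 + k4).
t=1.000000, y=-1.860000:
  k1 = f(1.000000, -1.860000) = -2.109600
  k2 = f(1.175000, -2.229180) = -3.619243
  k3 = f(1.175000, -2.493368) = -4.866882
  k4 = f(1.350000, -3.563409) = -11.347882
  y ← -1.860000 + (0.35/6)·(k1 + 2k2 + 2k3 + k4) = -3.635068
y(1.35) ≈ -3.6351

-3.6351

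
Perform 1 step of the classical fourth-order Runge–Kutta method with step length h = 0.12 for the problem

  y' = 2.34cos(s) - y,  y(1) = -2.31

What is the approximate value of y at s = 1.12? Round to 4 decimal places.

-1.9198

RK4: k1 = f(s_n, y_n); k2 = f(s_n + h/2, y_n + (h/2)·k1); k3 = f(s_n + h/2, y_n + (h/2)·k2); k4 = f(s_n + h, y_n + h·k3); y_{n+1} = y_n + (h/6)·(k1 + 2k2 + 2k3 + k4).
s=1.000000, y=-2.310000:
  k1 = f(1.000000, -2.310000) = 3.574307
  k2 = f(1.060000, -2.095542) = 3.239502
  k3 = f(1.060000, -2.115630) = 3.259591
  k4 = f(1.120000, -1.918849) = 2.938346
  y ← -2.310000 + (0.12/6)·(k1 + 2k2 + 2k3 + k4) = -1.919783
y(1.12) ≈ -1.9198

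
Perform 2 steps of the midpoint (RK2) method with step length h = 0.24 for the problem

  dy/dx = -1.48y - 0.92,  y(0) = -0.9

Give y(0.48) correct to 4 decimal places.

Midpoint: k1 = f(x_n, y_n); k2 = f(x_n + h/2, y_n + (h/2)·k1); y_{n+1} = y_n + h·k2.
x=0.000000, y=-0.900000:
  k1 = f(0.000000, -0.900000) = 0.412000
  k2 = f(0.120000, -0.850560) = 0.338829
  y ← -0.900000 + 0.24·0.338829 = -0.818681
x=0.240000, y=-0.818681:
  k1 = f(0.240000, -0.818681) = 0.291648
  k2 = f(0.360000, -0.783683) = 0.239851
  y ← -0.818681 + 0.24·0.239851 = -0.761117
y(0.48) ≈ -0.7611

-0.7611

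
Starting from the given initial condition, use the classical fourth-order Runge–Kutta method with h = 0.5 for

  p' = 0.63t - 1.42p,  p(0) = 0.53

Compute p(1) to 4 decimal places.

RK4: k1 = f(t_n, p_n); k2 = f(t_n + h/2, p_n + (h/2)·k1); k3 = f(t_n + h/2, p_n + (h/2)·k2); k4 = f(t_n + h, p_n + h·k3); p_{n+1} = p_n + (h/6)·(k1 + 2k2 + 2k3 + k4).
t=0.000000, p=0.530000:
  k1 = f(0.000000, 0.530000) = -0.752600
  k2 = f(0.250000, 0.341850) = -0.327927
  k3 = f(0.250000, 0.448018) = -0.478686
  k4 = f(0.500000, 0.290657) = -0.097733
  p ← 0.530000 + (0.5/6)·(k1 + 2k2 + 2k3 + k4) = 0.324703
t=0.500000, p=0.324703:
  k1 = f(0.500000, 0.324703) = -0.146079
  k2 = f(0.750000, 0.288184) = 0.063279
  k3 = f(0.750000, 0.340523) = -0.011043
  k4 = f(1.000000, 0.319182) = 0.176762
  p ← 0.324703 + (0.5/6)·(k1 + 2k2 + 2k3 + k4) = 0.335966
p(1) ≈ 0.3360

0.3360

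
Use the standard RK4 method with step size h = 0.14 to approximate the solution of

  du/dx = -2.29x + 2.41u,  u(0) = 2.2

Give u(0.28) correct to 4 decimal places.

4.2059

RK4: k1 = f(x_n, u_n); k2 = f(x_n + h/2, u_n + (h/2)·k1); k3 = f(x_n + h/2, u_n + (h/2)·k2); k4 = f(x_n + h, u_n + h·k3); u_{n+1} = u_n + (h/6)·(k1 + 2k2 + 2k3 + k4).
x=0.000000, u=2.200000:
  k1 = f(0.000000, 2.200000) = 5.302000
  k2 = f(0.070000, 2.571140) = 6.036147
  k3 = f(0.070000, 2.622530) = 6.159998
  k4 = f(0.140000, 3.062400) = 7.059783
  u ← 2.200000 + (0.14/6)·(k1 + 2k2 + 2k3 + k4) = 3.057595
x=0.140000, u=3.057595:
  k1 = f(0.140000, 3.057595) = 7.048204
  k2 = f(0.210000, 3.550969) = 8.076936
  k3 = f(0.210000, 3.622981) = 8.250483
  k4 = f(0.280000, 4.212663) = 9.511317
  u ← 3.057595 + (0.14/6)·(k1 + 2k2 + 2k3 + k4) = 4.205930
u(0.28) ≈ 4.2059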